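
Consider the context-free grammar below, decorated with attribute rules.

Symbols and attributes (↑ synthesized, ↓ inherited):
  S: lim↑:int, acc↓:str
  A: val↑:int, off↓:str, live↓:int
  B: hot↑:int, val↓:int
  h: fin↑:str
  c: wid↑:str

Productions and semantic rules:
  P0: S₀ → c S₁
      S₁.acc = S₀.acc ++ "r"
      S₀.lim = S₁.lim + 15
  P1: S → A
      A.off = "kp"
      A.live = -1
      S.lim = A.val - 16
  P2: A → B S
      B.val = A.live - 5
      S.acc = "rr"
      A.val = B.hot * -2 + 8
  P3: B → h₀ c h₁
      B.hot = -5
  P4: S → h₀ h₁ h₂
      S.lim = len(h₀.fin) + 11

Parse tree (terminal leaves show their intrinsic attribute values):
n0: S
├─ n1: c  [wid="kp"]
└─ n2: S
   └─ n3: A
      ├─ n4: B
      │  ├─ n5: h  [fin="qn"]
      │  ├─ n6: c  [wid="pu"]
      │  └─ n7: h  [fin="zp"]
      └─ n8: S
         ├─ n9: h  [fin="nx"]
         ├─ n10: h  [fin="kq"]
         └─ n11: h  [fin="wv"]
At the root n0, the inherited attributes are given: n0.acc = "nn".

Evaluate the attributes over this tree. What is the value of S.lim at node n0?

17

1. n0.acc = "nn"  [given at root]
2. n1.wid = "kp"  [terminal]
3. n2.acc = "nnr"  [S₀.acc ++ "r"]
4. n3.off = "kp"  ["kp"]
5. n3.live = -1  [-1]
6. n4.val = -6  [A.live - 5]
7. n5.fin = "qn"  [terminal]
8. n6.wid = "pu"  [terminal]
9. n7.fin = "zp"  [terminal]
10. n4.hot = -5  [-5]
11. n8.acc = "rr"  ["rr"]
12. n9.fin = "nx"  [terminal]
13. n10.fin = "kq"  [terminal]
14. n11.fin = "wv"  [terminal]
15. n8.lim = 13  [len(h₀.fin) + 11]
16. n3.val = 18  [B.hot * -2 + 8]
17. n2.lim = 2  [A.val - 16]
18. n0.lim = 17  [S₁.lim + 15]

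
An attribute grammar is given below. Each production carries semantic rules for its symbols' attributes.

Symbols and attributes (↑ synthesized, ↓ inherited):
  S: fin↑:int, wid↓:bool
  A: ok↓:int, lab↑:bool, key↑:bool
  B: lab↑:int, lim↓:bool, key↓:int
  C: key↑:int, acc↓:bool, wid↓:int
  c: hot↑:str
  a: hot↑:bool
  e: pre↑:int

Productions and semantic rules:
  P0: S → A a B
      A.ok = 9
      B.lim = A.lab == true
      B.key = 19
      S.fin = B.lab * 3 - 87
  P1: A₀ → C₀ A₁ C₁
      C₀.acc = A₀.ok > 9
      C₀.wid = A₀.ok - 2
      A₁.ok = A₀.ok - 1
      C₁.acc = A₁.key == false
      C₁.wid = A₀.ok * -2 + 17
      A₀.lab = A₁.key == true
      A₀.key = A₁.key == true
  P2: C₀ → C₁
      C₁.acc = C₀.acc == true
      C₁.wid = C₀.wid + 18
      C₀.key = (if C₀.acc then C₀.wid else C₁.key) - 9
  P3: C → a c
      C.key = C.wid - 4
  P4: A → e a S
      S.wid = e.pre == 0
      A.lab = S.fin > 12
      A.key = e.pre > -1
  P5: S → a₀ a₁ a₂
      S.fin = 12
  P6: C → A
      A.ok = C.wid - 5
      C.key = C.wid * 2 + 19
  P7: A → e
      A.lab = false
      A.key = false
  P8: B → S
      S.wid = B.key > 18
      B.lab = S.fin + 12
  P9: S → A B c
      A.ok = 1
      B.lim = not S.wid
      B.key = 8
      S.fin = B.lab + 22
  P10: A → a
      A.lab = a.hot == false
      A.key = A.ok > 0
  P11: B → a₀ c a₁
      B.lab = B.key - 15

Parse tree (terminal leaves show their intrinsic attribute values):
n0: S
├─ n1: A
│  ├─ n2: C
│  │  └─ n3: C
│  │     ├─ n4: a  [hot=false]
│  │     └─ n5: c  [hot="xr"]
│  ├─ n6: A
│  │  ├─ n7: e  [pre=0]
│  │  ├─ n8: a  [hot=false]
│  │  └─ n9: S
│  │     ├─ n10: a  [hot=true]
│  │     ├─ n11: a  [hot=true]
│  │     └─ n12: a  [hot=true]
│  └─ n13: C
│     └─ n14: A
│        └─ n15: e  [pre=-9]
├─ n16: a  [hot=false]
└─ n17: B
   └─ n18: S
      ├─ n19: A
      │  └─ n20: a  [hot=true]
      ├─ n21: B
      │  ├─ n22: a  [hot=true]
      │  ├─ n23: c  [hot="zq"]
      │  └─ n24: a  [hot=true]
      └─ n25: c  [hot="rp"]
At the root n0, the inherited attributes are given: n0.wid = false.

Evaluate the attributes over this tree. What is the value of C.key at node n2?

12

1. n0.wid = false  [given at root]
2. n1.ok = 9  [9]
3. n2.acc = false  [A₀.ok > 9]
4. n2.wid = 7  [A₀.ok - 2]
5. n3.acc = false  [C₀.acc == true]
6. n3.wid = 25  [C₀.wid + 18]
7. n4.hot = false  [terminal]
8. n5.hot = "xr"  [terminal]
9. n3.key = 21  [C.wid - 4]
10. n2.key = 12  [(if C₀.acc then C₀.wid else C₁.key) - 9]
11. n6.ok = 8  [A₀.ok - 1]
12. n7.pre = 0  [terminal]
13. n8.hot = false  [terminal]
14. n9.wid = true  [e.pre == 0]
15. n10.hot = true  [terminal]
16. n11.hot = true  [terminal]
17. n12.hot = true  [terminal]
18. n9.fin = 12  [12]
19. n6.lab = false  [S.fin > 12]
20. n6.key = true  [e.pre > -1]
21. n13.acc = false  [A₁.key == false]
22. n13.wid = -1  [A₀.ok * -2 + 17]
23. n14.ok = -6  [C.wid - 5]
24. n15.pre = -9  [terminal]
25. n14.lab = false  [false]
26. n14.key = false  [false]
27. n13.key = 17  [C.wid * 2 + 19]
28. n1.lab = true  [A₁.key == true]
29. n1.key = true  [A₁.key == true]
30. n16.hot = false  [terminal]
31. n17.lim = true  [A.lab == true]
32. n17.key = 19  [19]
33. n18.wid = true  [B.key > 18]
34. n19.ok = 1  [1]
35. n20.hot = true  [terminal]
36. n19.lab = false  [a.hot == false]
37. n19.key = true  [A.ok > 0]
38. n21.lim = false  [not S.wid]
39. n21.key = 8  [8]
40. n22.hot = true  [terminal]
41. n23.hot = "zq"  [terminal]
42. n24.hot = true  [terminal]
43. n21.lab = -7  [B.key - 15]
44. n25.hot = "rp"  [terminal]
45. n18.fin = 15  [B.lab + 22]
46. n17.lab = 27  [S.fin + 12]
47. n0.fin = -6  [B.lab * 3 - 87]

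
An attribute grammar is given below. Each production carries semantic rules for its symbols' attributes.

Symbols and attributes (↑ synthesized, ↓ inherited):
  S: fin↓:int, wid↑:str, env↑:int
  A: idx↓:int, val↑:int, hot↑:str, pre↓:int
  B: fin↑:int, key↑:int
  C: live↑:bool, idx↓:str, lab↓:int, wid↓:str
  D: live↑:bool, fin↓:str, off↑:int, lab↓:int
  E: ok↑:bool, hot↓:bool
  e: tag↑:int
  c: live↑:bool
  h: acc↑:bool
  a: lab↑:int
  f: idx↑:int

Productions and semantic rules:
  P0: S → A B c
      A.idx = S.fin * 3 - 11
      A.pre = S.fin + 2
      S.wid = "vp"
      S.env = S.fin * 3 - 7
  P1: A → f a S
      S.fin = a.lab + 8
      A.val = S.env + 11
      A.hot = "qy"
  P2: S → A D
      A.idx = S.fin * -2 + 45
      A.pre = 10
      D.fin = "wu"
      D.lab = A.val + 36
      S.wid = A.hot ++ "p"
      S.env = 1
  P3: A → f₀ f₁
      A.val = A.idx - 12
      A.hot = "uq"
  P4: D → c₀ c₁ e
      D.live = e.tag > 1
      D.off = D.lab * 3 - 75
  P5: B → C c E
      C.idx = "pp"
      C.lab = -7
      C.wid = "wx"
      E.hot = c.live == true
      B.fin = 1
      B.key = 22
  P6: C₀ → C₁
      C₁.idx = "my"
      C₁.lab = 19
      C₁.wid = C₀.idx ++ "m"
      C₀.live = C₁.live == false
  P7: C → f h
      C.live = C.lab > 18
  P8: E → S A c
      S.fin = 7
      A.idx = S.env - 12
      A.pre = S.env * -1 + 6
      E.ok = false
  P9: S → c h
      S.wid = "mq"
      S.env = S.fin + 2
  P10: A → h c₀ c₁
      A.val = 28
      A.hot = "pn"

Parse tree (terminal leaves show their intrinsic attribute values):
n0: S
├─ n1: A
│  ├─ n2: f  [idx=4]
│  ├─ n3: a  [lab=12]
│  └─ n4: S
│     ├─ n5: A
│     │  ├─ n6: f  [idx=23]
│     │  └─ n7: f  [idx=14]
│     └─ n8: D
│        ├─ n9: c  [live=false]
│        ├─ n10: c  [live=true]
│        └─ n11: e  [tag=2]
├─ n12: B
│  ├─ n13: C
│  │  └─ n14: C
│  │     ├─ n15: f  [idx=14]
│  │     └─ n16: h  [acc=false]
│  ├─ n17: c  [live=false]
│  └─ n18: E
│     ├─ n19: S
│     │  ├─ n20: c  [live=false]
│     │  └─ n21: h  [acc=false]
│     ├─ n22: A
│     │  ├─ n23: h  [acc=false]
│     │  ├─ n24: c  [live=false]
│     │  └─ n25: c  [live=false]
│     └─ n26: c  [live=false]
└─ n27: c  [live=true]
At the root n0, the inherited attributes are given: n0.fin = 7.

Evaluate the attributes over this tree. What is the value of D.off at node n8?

1. n0.fin = 7  [given at root]
2. n1.idx = 10  [S.fin * 3 - 11]
3. n1.pre = 9  [S.fin + 2]
4. n2.idx = 4  [terminal]
5. n3.lab = 12  [terminal]
6. n4.fin = 20  [a.lab + 8]
7. n5.idx = 5  [S.fin * -2 + 45]
8. n5.pre = 10  [10]
9. n6.idx = 23  [terminal]
10. n7.idx = 14  [terminal]
11. n5.val = -7  [A.idx - 12]
12. n5.hot = "uq"  ["uq"]
13. n8.fin = "wu"  ["wu"]
14. n8.lab = 29  [A.val + 36]
15. n9.live = false  [terminal]
16. n10.live = true  [terminal]
17. n11.tag = 2  [terminal]
18. n8.live = true  [e.tag > 1]
19. n8.off = 12  [D.lab * 3 - 75]
20. n4.wid = "uqp"  [A.hot ++ "p"]
21. n4.env = 1  [1]
22. n1.val = 12  [S.env + 11]
23. n1.hot = "qy"  ["qy"]
24. n13.idx = "pp"  ["pp"]
25. n13.lab = -7  [-7]
26. n13.wid = "wx"  ["wx"]
27. n14.idx = "my"  ["my"]
28. n14.lab = 19  [19]
29. n14.wid = "ppm"  [C₀.idx ++ "m"]
30. n15.idx = 14  [terminal]
31. n16.acc = false  [terminal]
32. n14.live = true  [C.lab > 18]
33. n13.live = false  [C₁.live == false]
34. n17.live = false  [terminal]
35. n18.hot = false  [c.live == true]
36. n19.fin = 7  [7]
37. n20.live = false  [terminal]
38. n21.acc = false  [terminal]
39. n19.wid = "mq"  ["mq"]
40. n19.env = 9  [S.fin + 2]
41. n22.idx = -3  [S.env - 12]
42. n22.pre = -3  [S.env * -1 + 6]
43. n23.acc = false  [terminal]
44. n24.live = false  [terminal]
45. n25.live = false  [terminal]
46. n22.val = 28  [28]
47. n22.hot = "pn"  ["pn"]
48. n26.live = false  [terminal]
49. n18.ok = false  [false]
50. n12.fin = 1  [1]
51. n12.key = 22  [22]
52. n27.live = true  [terminal]
53. n0.wid = "vp"  ["vp"]
54. n0.env = 14  [S.fin * 3 - 7]

12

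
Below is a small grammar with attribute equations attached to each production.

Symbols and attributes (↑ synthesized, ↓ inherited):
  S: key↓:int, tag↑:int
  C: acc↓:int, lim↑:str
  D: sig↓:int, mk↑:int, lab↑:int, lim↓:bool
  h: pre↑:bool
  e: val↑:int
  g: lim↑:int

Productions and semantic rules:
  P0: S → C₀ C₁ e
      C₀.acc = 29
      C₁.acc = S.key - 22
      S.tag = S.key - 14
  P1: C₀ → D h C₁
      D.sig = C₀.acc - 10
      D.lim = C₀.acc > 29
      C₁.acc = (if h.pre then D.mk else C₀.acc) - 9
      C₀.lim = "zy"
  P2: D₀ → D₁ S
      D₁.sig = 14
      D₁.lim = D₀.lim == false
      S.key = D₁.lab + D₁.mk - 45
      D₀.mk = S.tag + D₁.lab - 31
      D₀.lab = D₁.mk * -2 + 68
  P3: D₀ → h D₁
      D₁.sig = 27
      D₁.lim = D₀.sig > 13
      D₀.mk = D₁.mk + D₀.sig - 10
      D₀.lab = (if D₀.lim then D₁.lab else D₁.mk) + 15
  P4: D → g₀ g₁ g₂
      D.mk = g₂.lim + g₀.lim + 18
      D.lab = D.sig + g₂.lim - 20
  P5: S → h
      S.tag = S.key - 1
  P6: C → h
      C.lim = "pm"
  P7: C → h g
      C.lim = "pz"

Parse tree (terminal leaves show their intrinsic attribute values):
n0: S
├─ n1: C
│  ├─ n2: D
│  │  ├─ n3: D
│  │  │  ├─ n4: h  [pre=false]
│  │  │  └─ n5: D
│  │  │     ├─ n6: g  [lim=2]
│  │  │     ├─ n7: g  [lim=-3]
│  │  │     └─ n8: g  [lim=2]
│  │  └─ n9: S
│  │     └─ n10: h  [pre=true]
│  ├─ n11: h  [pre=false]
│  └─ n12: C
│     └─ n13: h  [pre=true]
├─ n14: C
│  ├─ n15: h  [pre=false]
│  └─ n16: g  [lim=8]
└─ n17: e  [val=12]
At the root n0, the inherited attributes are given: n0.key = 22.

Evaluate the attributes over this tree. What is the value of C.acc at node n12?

1. n0.key = 22  [given at root]
2. n1.acc = 29  [29]
3. n2.sig = 19  [C₀.acc - 10]
4. n2.lim = false  [C₀.acc > 29]
5. n3.sig = 14  [14]
6. n3.lim = true  [D₀.lim == false]
7. n4.pre = false  [terminal]
8. n5.sig = 27  [27]
9. n5.lim = true  [D₀.sig > 13]
10. n6.lim = 2  [terminal]
11. n7.lim = -3  [terminal]
12. n8.lim = 2  [terminal]
13. n5.mk = 22  [g₂.lim + g₀.lim + 18]
14. n5.lab = 9  [D.sig + g₂.lim - 20]
15. n3.mk = 26  [D₁.mk + D₀.sig - 10]
16. n3.lab = 24  [(if D₀.lim then D₁.lab else D₁.mk) + 15]
17. n9.key = 5  [D₁.lab + D₁.mk - 45]
18. n10.pre = true  [terminal]
19. n9.tag = 4  [S.key - 1]
20. n2.mk = -3  [S.tag + D₁.lab - 31]
21. n2.lab = 16  [D₁.mk * -2 + 68]
22. n11.pre = false  [terminal]
23. n12.acc = 20  [(if h.pre then D.mk else C₀.acc) - 9]
24. n13.pre = true  [terminal]
25. n12.lim = "pm"  ["pm"]
26. n1.lim = "zy"  ["zy"]
27. n14.acc = 0  [S.key - 22]
28. n15.pre = false  [terminal]
29. n16.lim = 8  [terminal]
30. n14.lim = "pz"  ["pz"]
31. n17.val = 12  [terminal]
32. n0.tag = 8  [S.key - 14]

20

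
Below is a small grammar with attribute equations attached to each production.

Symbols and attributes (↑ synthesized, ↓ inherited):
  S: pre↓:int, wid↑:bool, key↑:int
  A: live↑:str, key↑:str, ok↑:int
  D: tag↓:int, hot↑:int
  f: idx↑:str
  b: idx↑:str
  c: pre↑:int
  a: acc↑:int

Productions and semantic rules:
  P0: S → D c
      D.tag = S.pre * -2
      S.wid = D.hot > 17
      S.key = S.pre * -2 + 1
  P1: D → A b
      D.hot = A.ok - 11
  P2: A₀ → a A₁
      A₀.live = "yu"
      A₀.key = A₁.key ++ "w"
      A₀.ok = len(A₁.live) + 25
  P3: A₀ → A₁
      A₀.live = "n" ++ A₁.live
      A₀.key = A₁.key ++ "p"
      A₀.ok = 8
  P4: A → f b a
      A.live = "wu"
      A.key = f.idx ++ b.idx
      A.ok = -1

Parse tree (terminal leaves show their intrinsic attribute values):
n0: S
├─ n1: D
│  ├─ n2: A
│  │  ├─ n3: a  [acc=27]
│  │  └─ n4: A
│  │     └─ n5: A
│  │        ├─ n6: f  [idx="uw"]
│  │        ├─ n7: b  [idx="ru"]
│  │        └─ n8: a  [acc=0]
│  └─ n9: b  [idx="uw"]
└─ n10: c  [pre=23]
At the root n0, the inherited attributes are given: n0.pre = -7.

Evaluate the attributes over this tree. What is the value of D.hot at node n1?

17

1. n0.pre = -7  [given at root]
2. n1.tag = 14  [S.pre * -2]
3. n3.acc = 27  [terminal]
4. n6.idx = "uw"  [terminal]
5. n7.idx = "ru"  [terminal]
6. n8.acc = 0  [terminal]
7. n5.live = "wu"  ["wu"]
8. n5.key = "uwru"  [f.idx ++ b.idx]
9. n5.ok = -1  [-1]
10. n4.live = "nwu"  ["n" ++ A₁.live]
11. n4.key = "uwrup"  [A₁.key ++ "p"]
12. n4.ok = 8  [8]
13. n2.live = "yu"  ["yu"]
14. n2.key = "uwrupw"  [A₁.key ++ "w"]
15. n2.ok = 28  [len(A₁.live) + 25]
16. n9.idx = "uw"  [terminal]
17. n1.hot = 17  [A.ok - 11]
18. n10.pre = 23  [terminal]
19. n0.wid = false  [D.hot > 17]
20. n0.key = 15  [S.pre * -2 + 1]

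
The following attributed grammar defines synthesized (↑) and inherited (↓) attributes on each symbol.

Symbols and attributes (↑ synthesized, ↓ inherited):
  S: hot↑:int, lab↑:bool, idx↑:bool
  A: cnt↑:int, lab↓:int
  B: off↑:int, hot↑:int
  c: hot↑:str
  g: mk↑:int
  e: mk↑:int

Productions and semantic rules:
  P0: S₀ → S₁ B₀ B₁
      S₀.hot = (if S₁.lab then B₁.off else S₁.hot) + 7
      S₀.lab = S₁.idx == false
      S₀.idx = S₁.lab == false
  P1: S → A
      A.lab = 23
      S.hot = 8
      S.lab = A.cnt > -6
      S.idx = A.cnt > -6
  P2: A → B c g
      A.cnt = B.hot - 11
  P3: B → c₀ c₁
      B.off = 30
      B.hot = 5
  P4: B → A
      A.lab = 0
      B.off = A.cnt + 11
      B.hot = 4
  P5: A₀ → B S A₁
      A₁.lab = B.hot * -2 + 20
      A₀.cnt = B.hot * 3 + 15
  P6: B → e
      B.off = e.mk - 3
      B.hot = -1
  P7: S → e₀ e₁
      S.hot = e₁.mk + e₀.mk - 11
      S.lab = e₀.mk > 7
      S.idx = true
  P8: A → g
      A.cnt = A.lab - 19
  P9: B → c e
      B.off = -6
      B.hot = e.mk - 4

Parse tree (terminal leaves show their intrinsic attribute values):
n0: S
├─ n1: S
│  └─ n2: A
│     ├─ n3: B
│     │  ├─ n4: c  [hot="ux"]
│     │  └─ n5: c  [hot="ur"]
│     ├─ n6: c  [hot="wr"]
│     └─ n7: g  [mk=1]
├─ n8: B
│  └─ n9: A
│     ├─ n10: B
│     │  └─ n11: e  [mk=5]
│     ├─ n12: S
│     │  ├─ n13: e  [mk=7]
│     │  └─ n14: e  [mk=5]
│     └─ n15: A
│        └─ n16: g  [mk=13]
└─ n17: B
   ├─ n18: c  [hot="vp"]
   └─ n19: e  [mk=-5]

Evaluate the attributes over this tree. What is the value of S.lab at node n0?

true

1. n2.lab = 23  [23]
2. n4.hot = "ux"  [terminal]
3. n5.hot = "ur"  [terminal]
4. n3.off = 30  [30]
5. n3.hot = 5  [5]
6. n6.hot = "wr"  [terminal]
7. n7.mk = 1  [terminal]
8. n2.cnt = -6  [B.hot - 11]
9. n1.hot = 8  [8]
10. n1.lab = false  [A.cnt > -6]
11. n1.idx = false  [A.cnt > -6]
12. n9.lab = 0  [0]
13. n11.mk = 5  [terminal]
14. n10.off = 2  [e.mk - 3]
15. n10.hot = -1  [-1]
16. n13.mk = 7  [terminal]
17. n14.mk = 5  [terminal]
18. n12.hot = 1  [e₁.mk + e₀.mk - 11]
19. n12.lab = false  [e₀.mk > 7]
20. n12.idx = true  [true]
21. n15.lab = 22  [B.hot * -2 + 20]
22. n16.mk = 13  [terminal]
23. n15.cnt = 3  [A.lab - 19]
24. n9.cnt = 12  [B.hot * 3 + 15]
25. n8.off = 23  [A.cnt + 11]
26. n8.hot = 4  [4]
27. n18.hot = "vp"  [terminal]
28. n19.mk = -5  [terminal]
29. n17.off = -6  [-6]
30. n17.hot = -9  [e.mk - 4]
31. n0.hot = 15  [(if S₁.lab then B₁.off else S₁.hot) + 7]
32. n0.lab = true  [S₁.idx == false]
33. n0.idx = true  [S₁.lab == false]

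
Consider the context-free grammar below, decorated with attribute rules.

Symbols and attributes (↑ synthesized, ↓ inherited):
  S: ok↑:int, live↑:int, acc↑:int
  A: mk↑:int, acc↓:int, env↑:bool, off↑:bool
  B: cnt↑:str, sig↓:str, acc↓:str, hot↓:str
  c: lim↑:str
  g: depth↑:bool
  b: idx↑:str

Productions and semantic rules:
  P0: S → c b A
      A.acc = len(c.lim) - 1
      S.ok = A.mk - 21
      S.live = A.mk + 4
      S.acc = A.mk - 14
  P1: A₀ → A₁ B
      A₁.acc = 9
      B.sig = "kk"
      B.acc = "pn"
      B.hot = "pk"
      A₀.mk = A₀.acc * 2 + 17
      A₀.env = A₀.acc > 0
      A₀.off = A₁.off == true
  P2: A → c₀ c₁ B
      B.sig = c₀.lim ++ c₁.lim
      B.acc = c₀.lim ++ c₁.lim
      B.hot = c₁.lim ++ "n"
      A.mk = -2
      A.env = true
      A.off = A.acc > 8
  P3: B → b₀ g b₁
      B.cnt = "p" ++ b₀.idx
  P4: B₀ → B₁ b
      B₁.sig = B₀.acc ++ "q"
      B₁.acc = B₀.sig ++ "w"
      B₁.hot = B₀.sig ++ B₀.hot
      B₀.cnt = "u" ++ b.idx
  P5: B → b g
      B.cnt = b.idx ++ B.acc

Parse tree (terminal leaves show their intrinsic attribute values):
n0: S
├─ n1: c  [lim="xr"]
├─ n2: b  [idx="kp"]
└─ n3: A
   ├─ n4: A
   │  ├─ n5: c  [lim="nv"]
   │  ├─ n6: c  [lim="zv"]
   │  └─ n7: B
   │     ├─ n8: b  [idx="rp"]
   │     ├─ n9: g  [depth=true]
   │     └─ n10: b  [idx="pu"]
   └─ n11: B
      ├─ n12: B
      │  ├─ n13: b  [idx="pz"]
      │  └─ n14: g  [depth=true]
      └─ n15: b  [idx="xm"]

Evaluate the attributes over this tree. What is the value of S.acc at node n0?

1. n1.lim = "xr"  [terminal]
2. n2.idx = "kp"  [terminal]
3. n3.acc = 1  [len(c.lim) - 1]
4. n4.acc = 9  [9]
5. n5.lim = "nv"  [terminal]
6. n6.lim = "zv"  [terminal]
7. n7.sig = "nvzv"  [c₀.lim ++ c₁.lim]
8. n7.acc = "nvzv"  [c₀.lim ++ c₁.lim]
9. n7.hot = "zvn"  [c₁.lim ++ "n"]
10. n8.idx = "rp"  [terminal]
11. n9.depth = true  [terminal]
12. n10.idx = "pu"  [terminal]
13. n7.cnt = "prp"  ["p" ++ b₀.idx]
14. n4.mk = -2  [-2]
15. n4.env = true  [true]
16. n4.off = true  [A.acc > 8]
17. n11.sig = "kk"  ["kk"]
18. n11.acc = "pn"  ["pn"]
19. n11.hot = "pk"  ["pk"]
20. n12.sig = "pnq"  [B₀.acc ++ "q"]
21. n12.acc = "kkw"  [B₀.sig ++ "w"]
22. n12.hot = "kkpk"  [B₀.sig ++ B₀.hot]
23. n13.idx = "pz"  [terminal]
24. n14.depth = true  [terminal]
25. n12.cnt = "pzkkw"  [b.idx ++ B.acc]
26. n15.idx = "xm"  [terminal]
27. n11.cnt = "uxm"  ["u" ++ b.idx]
28. n3.mk = 19  [A₀.acc * 2 + 17]
29. n3.env = true  [A₀.acc > 0]
30. n3.off = true  [A₁.off == true]
31. n0.ok = -2  [A.mk - 21]
32. n0.live = 23  [A.mk + 4]
33. n0.acc = 5  [A.mk - 14]

5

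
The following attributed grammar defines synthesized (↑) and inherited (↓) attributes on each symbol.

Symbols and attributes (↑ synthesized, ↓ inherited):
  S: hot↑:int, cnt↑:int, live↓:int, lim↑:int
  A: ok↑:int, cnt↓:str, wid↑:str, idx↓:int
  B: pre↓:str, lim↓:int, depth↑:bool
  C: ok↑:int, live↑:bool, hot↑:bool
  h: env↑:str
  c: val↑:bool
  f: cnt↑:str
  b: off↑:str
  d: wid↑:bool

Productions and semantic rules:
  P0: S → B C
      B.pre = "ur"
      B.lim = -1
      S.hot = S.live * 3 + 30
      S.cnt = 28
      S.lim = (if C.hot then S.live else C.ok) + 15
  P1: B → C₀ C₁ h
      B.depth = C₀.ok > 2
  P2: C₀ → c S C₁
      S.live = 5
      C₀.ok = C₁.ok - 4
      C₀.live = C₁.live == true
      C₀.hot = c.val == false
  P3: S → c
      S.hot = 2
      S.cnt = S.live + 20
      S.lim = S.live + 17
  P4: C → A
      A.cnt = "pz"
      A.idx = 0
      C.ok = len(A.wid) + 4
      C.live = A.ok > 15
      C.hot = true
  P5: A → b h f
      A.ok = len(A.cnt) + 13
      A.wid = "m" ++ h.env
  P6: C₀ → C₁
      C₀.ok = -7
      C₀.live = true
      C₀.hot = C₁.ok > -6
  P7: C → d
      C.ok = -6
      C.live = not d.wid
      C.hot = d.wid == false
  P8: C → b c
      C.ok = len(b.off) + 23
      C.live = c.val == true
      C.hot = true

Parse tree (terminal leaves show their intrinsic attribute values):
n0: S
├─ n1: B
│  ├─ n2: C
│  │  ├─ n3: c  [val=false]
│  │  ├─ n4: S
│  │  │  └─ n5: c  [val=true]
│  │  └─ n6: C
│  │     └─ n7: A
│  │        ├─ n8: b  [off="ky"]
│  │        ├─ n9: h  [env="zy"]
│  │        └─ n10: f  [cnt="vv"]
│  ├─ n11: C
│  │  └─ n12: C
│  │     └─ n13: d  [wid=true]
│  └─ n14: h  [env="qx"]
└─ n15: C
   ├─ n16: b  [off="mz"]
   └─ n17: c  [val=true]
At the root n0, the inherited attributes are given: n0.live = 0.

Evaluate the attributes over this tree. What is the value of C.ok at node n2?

1. n0.live = 0  [given at root]
2. n1.pre = "ur"  ["ur"]
3. n1.lim = -1  [-1]
4. n3.val = false  [terminal]
5. n4.live = 5  [5]
6. n5.val = true  [terminal]
7. n4.hot = 2  [2]
8. n4.cnt = 25  [S.live + 20]
9. n4.lim = 22  [S.live + 17]
10. n7.cnt = "pz"  ["pz"]
11. n7.idx = 0  [0]
12. n8.off = "ky"  [terminal]
13. n9.env = "zy"  [terminal]
14. n10.cnt = "vv"  [terminal]
15. n7.ok = 15  [len(A.cnt) + 13]
16. n7.wid = "mzy"  ["m" ++ h.env]
17. n6.ok = 7  [len(A.wid) + 4]
18. n6.live = false  [A.ok > 15]
19. n6.hot = true  [true]
20. n2.ok = 3  [C₁.ok - 4]
21. n2.live = false  [C₁.live == true]
22. n2.hot = true  [c.val == false]
23. n13.wid = true  [terminal]
24. n12.ok = -6  [-6]
25. n12.live = false  [not d.wid]
26. n12.hot = false  [d.wid == false]
27. n11.ok = -7  [-7]
28. n11.live = true  [true]
29. n11.hot = false  [C₁.ok > -6]
30. n14.env = "qx"  [terminal]
31. n1.depth = true  [C₀.ok > 2]
32. n16.off = "mz"  [terminal]
33. n17.val = true  [terminal]
34. n15.ok = 25  [len(b.off) + 23]
35. n15.live = true  [c.val == true]
36. n15.hot = true  [true]
37. n0.hot = 30  [S.live * 3 + 30]
38. n0.cnt = 28  [28]
39. n0.lim = 15  [(if C.hot then S.live else C.ok) + 15]

3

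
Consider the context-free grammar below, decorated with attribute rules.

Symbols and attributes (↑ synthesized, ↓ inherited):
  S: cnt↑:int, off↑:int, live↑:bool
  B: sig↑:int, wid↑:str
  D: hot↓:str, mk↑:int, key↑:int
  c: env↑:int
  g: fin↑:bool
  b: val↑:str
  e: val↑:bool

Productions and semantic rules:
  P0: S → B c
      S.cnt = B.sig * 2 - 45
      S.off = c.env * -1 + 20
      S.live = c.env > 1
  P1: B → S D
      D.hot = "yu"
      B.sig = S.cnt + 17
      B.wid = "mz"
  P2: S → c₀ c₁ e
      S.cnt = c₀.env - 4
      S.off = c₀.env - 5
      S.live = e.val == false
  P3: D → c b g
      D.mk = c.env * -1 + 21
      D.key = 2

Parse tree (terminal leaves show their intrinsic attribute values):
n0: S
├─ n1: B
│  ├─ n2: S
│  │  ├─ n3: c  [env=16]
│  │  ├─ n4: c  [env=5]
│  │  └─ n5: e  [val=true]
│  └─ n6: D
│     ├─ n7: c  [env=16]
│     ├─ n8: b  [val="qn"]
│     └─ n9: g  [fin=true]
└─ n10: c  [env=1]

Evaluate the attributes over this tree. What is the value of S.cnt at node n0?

1. n3.env = 16  [terminal]
2. n4.env = 5  [terminal]
3. n5.val = true  [terminal]
4. n2.cnt = 12  [c₀.env - 4]
5. n2.off = 11  [c₀.env - 5]
6. n2.live = false  [e.val == false]
7. n6.hot = "yu"  ["yu"]
8. n7.env = 16  [terminal]
9. n8.val = "qn"  [terminal]
10. n9.fin = true  [terminal]
11. n6.mk = 5  [c.env * -1 + 21]
12. n6.key = 2  [2]
13. n1.sig = 29  [S.cnt + 17]
14. n1.wid = "mz"  ["mz"]
15. n10.env = 1  [terminal]
16. n0.cnt = 13  [B.sig * 2 - 45]
17. n0.off = 19  [c.env * -1 + 20]
18. n0.live = false  [c.env > 1]

13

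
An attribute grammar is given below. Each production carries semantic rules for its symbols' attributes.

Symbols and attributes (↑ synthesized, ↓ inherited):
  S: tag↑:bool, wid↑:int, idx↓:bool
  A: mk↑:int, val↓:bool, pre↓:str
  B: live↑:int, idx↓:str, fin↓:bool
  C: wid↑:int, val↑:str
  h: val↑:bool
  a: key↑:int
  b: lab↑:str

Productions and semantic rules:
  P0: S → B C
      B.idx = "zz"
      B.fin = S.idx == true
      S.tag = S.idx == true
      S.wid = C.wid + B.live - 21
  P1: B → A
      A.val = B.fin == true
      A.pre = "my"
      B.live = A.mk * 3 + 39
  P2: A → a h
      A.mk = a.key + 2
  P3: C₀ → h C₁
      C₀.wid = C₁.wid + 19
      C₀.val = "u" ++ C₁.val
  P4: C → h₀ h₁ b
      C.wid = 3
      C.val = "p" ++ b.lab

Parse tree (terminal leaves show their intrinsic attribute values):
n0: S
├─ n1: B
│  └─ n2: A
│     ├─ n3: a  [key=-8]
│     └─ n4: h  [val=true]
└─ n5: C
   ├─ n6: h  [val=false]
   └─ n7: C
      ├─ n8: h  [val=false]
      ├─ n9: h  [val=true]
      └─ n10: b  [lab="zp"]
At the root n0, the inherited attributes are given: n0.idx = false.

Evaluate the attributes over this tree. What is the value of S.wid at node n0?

1. n0.idx = false  [given at root]
2. n1.idx = "zz"  ["zz"]
3. n1.fin = false  [S.idx == true]
4. n2.val = false  [B.fin == true]
5. n2.pre = "my"  ["my"]
6. n3.key = -8  [terminal]
7. n4.val = true  [terminal]
8. n2.mk = -6  [a.key + 2]
9. n1.live = 21  [A.mk * 3 + 39]
10. n6.val = false  [terminal]
11. n8.val = false  [terminal]
12. n9.val = true  [terminal]
13. n10.lab = "zp"  [terminal]
14. n7.wid = 3  [3]
15. n7.val = "pzp"  ["p" ++ b.lab]
16. n5.wid = 22  [C₁.wid + 19]
17. n5.val = "upzp"  ["u" ++ C₁.val]
18. n0.tag = false  [S.idx == true]
19. n0.wid = 22  [C.wid + B.live - 21]

22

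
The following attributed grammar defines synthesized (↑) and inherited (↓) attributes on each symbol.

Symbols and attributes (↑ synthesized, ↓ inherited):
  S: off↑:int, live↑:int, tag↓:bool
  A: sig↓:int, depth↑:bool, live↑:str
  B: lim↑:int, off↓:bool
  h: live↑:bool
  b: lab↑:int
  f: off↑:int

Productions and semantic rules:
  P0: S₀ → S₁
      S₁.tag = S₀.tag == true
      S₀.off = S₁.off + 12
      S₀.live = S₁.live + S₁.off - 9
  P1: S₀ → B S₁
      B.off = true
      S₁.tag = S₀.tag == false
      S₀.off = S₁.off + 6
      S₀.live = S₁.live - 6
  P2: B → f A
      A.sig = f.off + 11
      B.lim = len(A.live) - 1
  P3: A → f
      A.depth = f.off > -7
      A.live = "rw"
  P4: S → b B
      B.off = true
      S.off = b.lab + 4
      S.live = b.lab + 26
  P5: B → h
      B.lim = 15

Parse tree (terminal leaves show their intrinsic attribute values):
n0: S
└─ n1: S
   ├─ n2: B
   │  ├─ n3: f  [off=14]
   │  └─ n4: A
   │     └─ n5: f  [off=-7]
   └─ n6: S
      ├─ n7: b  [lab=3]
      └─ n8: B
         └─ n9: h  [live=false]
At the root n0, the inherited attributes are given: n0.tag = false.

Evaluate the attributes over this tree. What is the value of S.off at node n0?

1. n0.tag = false  [given at root]
2. n1.tag = false  [S₀.tag == true]
3. n2.off = true  [true]
4. n3.off = 14  [terminal]
5. n4.sig = 25  [f.off + 11]
6. n5.off = -7  [terminal]
7. n4.depth = false  [f.off > -7]
8. n4.live = "rw"  ["rw"]
9. n2.lim = 1  [len(A.live) - 1]
10. n6.tag = true  [S₀.tag == false]
11. n7.lab = 3  [terminal]
12. n8.off = true  [true]
13. n9.live = false  [terminal]
14. n8.lim = 15  [15]
15. n6.off = 7  [b.lab + 4]
16. n6.live = 29  [b.lab + 26]
17. n1.off = 13  [S₁.off + 6]
18. n1.live = 23  [S₁.live - 6]
19. n0.off = 25  [S₁.off + 12]
20. n0.live = 27  [S₁.live + S₁.off - 9]

25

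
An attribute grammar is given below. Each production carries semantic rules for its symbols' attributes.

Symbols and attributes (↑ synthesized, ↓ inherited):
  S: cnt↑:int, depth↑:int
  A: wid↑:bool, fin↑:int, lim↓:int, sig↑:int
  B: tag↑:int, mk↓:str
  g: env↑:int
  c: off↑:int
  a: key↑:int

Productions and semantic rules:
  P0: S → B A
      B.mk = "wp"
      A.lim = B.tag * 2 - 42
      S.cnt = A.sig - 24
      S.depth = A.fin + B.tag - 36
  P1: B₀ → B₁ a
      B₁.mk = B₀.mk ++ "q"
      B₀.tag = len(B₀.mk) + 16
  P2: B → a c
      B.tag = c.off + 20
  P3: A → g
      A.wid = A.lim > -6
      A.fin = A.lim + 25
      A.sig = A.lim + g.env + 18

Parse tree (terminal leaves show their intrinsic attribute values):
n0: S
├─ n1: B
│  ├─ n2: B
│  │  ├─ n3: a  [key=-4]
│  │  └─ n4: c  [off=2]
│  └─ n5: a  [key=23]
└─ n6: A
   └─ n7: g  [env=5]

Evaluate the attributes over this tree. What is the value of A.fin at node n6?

1. n1.mk = "wp"  ["wp"]
2. n2.mk = "wpq"  [B₀.mk ++ "q"]
3. n3.key = -4  [terminal]
4. n4.off = 2  [terminal]
5. n2.tag = 22  [c.off + 20]
6. n5.key = 23  [terminal]
7. n1.tag = 18  [len(B₀.mk) + 16]
8. n6.lim = -6  [B.tag * 2 - 42]
9. n7.env = 5  [terminal]
10. n6.wid = false  [A.lim > -6]
11. n6.fin = 19  [A.lim + 25]
12. n6.sig = 17  [A.lim + g.env + 18]
13. n0.cnt = -7  [A.sig - 24]
14. n0.depth = 1  [A.fin + B.tag - 36]

19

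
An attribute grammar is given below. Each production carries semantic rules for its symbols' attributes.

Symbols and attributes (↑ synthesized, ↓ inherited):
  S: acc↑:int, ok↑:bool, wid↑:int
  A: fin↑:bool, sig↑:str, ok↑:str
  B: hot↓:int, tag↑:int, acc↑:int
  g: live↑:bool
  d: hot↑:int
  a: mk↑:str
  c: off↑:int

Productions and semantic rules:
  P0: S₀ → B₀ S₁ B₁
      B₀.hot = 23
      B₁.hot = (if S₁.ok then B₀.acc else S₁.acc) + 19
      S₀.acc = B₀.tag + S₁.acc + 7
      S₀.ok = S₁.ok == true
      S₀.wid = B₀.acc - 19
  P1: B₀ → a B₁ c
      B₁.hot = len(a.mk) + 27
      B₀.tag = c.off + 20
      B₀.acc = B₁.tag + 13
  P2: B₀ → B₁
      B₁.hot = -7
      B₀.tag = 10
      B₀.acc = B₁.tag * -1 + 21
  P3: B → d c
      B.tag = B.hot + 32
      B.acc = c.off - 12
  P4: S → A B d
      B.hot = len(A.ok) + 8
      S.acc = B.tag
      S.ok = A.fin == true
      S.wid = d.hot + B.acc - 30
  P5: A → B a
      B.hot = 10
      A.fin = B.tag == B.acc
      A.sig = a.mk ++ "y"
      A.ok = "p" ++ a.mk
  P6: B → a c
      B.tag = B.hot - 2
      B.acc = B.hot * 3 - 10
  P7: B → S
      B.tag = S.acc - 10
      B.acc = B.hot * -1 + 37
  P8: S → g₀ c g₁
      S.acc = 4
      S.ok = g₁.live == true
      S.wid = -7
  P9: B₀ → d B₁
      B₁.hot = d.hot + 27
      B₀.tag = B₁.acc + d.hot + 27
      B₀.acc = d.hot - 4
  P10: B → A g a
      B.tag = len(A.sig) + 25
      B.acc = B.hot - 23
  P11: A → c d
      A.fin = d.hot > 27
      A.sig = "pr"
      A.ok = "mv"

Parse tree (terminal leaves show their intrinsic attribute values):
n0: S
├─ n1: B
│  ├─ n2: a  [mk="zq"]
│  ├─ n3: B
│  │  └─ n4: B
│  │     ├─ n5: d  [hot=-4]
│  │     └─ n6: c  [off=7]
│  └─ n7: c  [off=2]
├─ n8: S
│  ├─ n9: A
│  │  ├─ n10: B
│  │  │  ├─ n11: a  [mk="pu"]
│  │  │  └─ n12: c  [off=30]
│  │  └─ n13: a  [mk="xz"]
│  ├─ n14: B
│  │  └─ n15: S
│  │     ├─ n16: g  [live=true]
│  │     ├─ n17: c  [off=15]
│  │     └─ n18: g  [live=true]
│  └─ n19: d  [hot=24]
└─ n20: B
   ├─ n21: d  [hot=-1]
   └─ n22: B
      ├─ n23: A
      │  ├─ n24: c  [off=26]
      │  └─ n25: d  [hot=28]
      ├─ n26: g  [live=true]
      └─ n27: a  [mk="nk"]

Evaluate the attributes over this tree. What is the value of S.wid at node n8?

1. n1.hot = 23  [23]
2. n2.mk = "zq"  [terminal]
3. n3.hot = 29  [len(a.mk) + 27]
4. n4.hot = -7  [-7]
5. n5.hot = -4  [terminal]
6. n6.off = 7  [terminal]
7. n4.tag = 25  [B.hot + 32]
8. n4.acc = -5  [c.off - 12]
9. n3.tag = 10  [10]
10. n3.acc = -4  [B₁.tag * -1 + 21]
11. n7.off = 2  [terminal]
12. n1.tag = 22  [c.off + 20]
13. n1.acc = 23  [B₁.tag + 13]
14. n10.hot = 10  [10]
15. n11.mk = "pu"  [terminal]
16. n12.off = 30  [terminal]
17. n10.tag = 8  [B.hot - 2]
18. n10.acc = 20  [B.hot * 3 - 10]
19. n13.mk = "xz"  [terminal]
20. n9.fin = false  [B.tag == B.acc]
21. n9.sig = "xzy"  [a.mk ++ "y"]
22. n9.ok = "pxz"  ["p" ++ a.mk]
23. n14.hot = 11  [len(A.ok) + 8]
24. n16.live = true  [terminal]
25. n17.off = 15  [terminal]
26. n18.live = true  [terminal]
27. n15.acc = 4  [4]
28. n15.ok = true  [g₁.live == true]
29. n15.wid = -7  [-7]
30. n14.tag = -6  [S.acc - 10]
31. n14.acc = 26  [B.hot * -1 + 37]
32. n19.hot = 24  [terminal]
33. n8.acc = -6  [B.tag]
34. n8.ok = false  [A.fin == true]
35. n8.wid = 20  [d.hot + B.acc - 30]
36. n20.hot = 13  [(if S₁.ok then B₀.acc else S₁.acc) + 19]
37. n21.hot = -1  [terminal]
38. n22.hot = 26  [d.hot + 27]
39. n24.off = 26  [terminal]
40. n25.hot = 28  [terminal]
41. n23.fin = true  [d.hot > 27]
42. n23.sig = "pr"  ["pr"]
43. n23.ok = "mv"  ["mv"]
44. n26.live = true  [terminal]
45. n27.mk = "nk"  [terminal]
46. n22.tag = 27  [len(A.sig) + 25]
47. n22.acc = 3  [B.hot - 23]
48. n20.tag = 29  [B₁.acc + d.hot + 27]
49. n20.acc = -5  [d.hot - 4]
50. n0.acc = 23  [B₀.tag + S₁.acc + 7]
51. n0.ok = false  [S₁.ok == true]
52. n0.wid = 4  [B₀.acc - 19]

20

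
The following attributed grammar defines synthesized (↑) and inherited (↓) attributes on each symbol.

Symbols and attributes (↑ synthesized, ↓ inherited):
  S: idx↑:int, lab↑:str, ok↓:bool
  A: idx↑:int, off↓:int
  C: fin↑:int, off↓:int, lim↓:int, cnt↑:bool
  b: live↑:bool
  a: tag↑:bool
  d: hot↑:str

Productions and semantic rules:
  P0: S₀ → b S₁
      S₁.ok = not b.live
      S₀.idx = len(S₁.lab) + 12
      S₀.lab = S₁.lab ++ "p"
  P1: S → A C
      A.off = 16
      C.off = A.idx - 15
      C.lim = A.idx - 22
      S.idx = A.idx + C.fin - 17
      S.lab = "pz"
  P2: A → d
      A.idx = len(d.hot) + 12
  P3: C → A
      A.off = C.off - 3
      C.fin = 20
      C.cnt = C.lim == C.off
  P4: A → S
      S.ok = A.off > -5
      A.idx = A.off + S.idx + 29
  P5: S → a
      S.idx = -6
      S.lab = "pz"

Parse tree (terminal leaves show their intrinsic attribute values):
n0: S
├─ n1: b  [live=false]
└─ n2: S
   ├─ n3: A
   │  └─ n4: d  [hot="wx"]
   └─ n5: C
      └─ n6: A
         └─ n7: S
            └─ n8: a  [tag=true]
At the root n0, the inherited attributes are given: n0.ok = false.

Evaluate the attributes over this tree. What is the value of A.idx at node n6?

1. n0.ok = false  [given at root]
2. n1.live = false  [terminal]
3. n2.ok = true  [not b.live]
4. n3.off = 16  [16]
5. n4.hot = "wx"  [terminal]
6. n3.idx = 14  [len(d.hot) + 12]
7. n5.off = -1  [A.idx - 15]
8. n5.lim = -8  [A.idx - 22]
9. n6.off = -4  [C.off - 3]
10. n7.ok = true  [A.off > -5]
11. n8.tag = true  [terminal]
12. n7.idx = -6  [-6]
13. n7.lab = "pz"  ["pz"]
14. n6.idx = 19  [A.off + S.idx + 29]
15. n5.fin = 20  [20]
16. n5.cnt = false  [C.lim == C.off]
17. n2.idx = 17  [A.idx + C.fin - 17]
18. n2.lab = "pz"  ["pz"]
19. n0.idx = 14  [len(S₁.lab) + 12]
20. n0.lab = "pzp"  [S₁.lab ++ "p"]

19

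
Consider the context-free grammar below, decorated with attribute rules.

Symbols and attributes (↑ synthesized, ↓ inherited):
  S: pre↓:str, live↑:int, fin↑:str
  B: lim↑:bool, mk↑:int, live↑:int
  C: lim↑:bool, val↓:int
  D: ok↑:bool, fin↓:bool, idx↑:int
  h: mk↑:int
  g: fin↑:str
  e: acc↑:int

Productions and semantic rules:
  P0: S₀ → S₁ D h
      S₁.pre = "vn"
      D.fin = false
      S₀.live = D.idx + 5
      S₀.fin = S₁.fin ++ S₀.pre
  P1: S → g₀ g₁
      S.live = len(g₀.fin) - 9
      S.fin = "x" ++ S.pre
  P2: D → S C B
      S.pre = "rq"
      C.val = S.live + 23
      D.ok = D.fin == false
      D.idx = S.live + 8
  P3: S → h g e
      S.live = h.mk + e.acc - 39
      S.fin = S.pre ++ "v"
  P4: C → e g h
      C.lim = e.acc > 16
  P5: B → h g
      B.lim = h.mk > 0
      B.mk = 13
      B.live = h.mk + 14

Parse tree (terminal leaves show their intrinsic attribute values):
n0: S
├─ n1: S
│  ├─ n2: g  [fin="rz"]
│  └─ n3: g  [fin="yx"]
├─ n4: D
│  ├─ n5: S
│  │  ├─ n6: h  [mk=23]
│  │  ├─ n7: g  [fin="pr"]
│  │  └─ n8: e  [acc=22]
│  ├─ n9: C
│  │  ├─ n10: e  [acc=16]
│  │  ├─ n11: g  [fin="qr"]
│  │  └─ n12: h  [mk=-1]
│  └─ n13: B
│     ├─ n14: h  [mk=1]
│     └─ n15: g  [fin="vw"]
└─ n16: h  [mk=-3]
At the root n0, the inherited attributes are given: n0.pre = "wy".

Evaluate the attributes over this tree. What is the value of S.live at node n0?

19

1. n0.pre = "wy"  [given at root]
2. n1.pre = "vn"  ["vn"]
3. n2.fin = "rz"  [terminal]
4. n3.fin = "yx"  [terminal]
5. n1.live = -7  [len(g₀.fin) - 9]
6. n1.fin = "xvn"  ["x" ++ S.pre]
7. n4.fin = false  [false]
8. n5.pre = "rq"  ["rq"]
9. n6.mk = 23  [terminal]
10. n7.fin = "pr"  [terminal]
11. n8.acc = 22  [terminal]
12. n5.live = 6  [h.mk + e.acc - 39]
13. n5.fin = "rqv"  [S.pre ++ "v"]
14. n9.val = 29  [S.live + 23]
15. n10.acc = 16  [terminal]
16. n11.fin = "qr"  [terminal]
17. n12.mk = -1  [terminal]
18. n9.lim = false  [e.acc > 16]
19. n14.mk = 1  [terminal]
20. n15.fin = "vw"  [terminal]
21. n13.lim = true  [h.mk > 0]
22. n13.mk = 13  [13]
23. n13.live = 15  [h.mk + 14]
24. n4.ok = true  [D.fin == false]
25. n4.idx = 14  [S.live + 8]
26. n16.mk = -3  [terminal]
27. n0.live = 19  [D.idx + 5]
28. n0.fin = "xvnwy"  [S₁.fin ++ S₀.pre]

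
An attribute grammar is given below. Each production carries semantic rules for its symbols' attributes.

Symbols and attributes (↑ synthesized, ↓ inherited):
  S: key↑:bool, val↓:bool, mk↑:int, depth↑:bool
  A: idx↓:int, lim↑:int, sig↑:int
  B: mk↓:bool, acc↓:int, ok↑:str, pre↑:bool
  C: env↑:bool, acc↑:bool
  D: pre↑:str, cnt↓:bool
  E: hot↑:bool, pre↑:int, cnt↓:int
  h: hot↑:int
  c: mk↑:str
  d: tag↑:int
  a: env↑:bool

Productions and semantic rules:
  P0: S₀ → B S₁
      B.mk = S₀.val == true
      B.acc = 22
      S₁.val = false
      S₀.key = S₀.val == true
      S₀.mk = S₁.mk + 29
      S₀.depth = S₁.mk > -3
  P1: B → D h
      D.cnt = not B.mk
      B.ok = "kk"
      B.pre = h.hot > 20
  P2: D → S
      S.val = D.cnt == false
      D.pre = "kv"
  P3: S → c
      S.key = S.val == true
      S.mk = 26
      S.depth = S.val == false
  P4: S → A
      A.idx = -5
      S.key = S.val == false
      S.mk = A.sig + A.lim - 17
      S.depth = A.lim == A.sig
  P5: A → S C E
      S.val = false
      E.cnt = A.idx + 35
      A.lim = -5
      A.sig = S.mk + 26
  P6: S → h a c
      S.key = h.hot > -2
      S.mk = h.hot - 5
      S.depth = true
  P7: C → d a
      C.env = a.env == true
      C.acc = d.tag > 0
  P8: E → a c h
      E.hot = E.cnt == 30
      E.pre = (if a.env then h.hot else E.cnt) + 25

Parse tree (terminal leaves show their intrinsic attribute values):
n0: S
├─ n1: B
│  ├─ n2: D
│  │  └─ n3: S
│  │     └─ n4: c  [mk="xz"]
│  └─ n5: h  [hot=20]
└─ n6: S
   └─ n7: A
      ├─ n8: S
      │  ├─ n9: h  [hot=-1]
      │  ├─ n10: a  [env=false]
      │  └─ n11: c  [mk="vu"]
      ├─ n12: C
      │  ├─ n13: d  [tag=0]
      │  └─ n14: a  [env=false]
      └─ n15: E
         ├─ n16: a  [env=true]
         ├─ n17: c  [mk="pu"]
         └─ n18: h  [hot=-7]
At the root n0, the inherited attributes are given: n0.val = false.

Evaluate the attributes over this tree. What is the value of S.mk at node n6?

1. n0.val = false  [given at root]
2. n1.mk = false  [S₀.val == true]
3. n1.acc = 22  [22]
4. n2.cnt = true  [not B.mk]
5. n3.val = false  [D.cnt == false]
6. n4.mk = "xz"  [terminal]
7. n3.key = false  [S.val == true]
8. n3.mk = 26  [26]
9. n3.depth = true  [S.val == false]
10. n2.pre = "kv"  ["kv"]
11. n5.hot = 20  [terminal]
12. n1.ok = "kk"  ["kk"]
13. n1.pre = false  [h.hot > 20]
14. n6.val = false  [false]
15. n7.idx = -5  [-5]
16. n8.val = false  [false]
17. n9.hot = -1  [terminal]
18. n10.env = false  [terminal]
19. n11.mk = "vu"  [terminal]
20. n8.key = true  [h.hot > -2]
21. n8.mk = -6  [h.hot - 5]
22. n8.depth = true  [true]
23. n13.tag = 0  [terminal]
24. n14.env = false  [terminal]
25. n12.env = false  [a.env == true]
26. n12.acc = false  [d.tag > 0]
27. n15.cnt = 30  [A.idx + 35]
28. n16.env = true  [terminal]
29. n17.mk = "pu"  [terminal]
30. n18.hot = -7  [terminal]
31. n15.hot = true  [E.cnt == 30]
32. n15.pre = 18  [(if a.env then h.hot else E.cnt) + 25]
33. n7.lim = -5  [-5]
34. n7.sig = 20  [S.mk + 26]
35. n6.key = true  [S.val == false]
36. n6.mk = -2  [A.sig + A.lim - 17]
37. n6.depth = false  [A.lim == A.sig]
38. n0.key = false  [S₀.val == true]
39. n0.mk = 27  [S₁.mk + 29]
40. n0.depth = true  [S₁.mk > -3]

-2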